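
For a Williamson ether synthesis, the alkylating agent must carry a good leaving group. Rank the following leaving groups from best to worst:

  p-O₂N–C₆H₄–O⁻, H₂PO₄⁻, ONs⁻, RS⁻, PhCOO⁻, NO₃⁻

ONs⁻ > NO₃⁻ > H₂PO₄⁻ > PhCOO⁻ > p-O₂N–C₆H₄–O⁻ > RS⁻

ONs⁻: pKₐ(p-O₂NC₆H₄SO₃H) ≈ -3.5
NO₃⁻: pKₐ(HNO₃) ≈ -1.3 — resonance-delocalised over three oxygens
H₂PO₄⁻: pKₐ(H₃PO₄) ≈ 2.1 — moderate base; biological leaving group after further activation
PhCOO⁻: pKₐ(C₆H₅COOH) ≈ 4.2 — aryl carboxylate
p-O₂N–C₆H₄–O⁻: pKₐ(p-nitrophenol) ≈ 7.2
RS⁻: pKₐ(RSH (a thiol)) ≈ 10.5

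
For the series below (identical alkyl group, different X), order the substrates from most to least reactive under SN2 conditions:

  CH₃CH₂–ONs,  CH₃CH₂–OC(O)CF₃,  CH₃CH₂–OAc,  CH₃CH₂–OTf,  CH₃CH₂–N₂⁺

Same R in every case — rank the leaving groups.
Leaving-group ability tracks the stability of the departed species; conjugate-acid pKₐ is the usual yardstick (lower pKₐ → better LG).
CH₃CH₂–N₂⁺ loses N₂: no meaningful conjugate acid; N₂ departs as an exceptionally stable neutral molecule
CH₃CH₂–OTf loses OTf⁻: pKₐ(CF₃SO₃H (triflic acid)) ≈ -14
CH₃CH₂–ONs loses ONs⁻: pKₐ(p-O₂NC₆H₄SO₃H) ≈ -3.5
CH₃CH₂–OC(O)CF₃ loses CF₃COO⁻: pKₐ(CF₃COOH) ≈ 0.2
CH₃CH₂–OAc loses AcO⁻: pKₐ(CH₃COOH) ≈ 4.8

CH₃CH₂–N₂⁺ > CH₃CH₂–OTf > CH₃CH₂–ONs > CH₃CH₂–OC(O)CF₃ > CH₃CH₂–OAc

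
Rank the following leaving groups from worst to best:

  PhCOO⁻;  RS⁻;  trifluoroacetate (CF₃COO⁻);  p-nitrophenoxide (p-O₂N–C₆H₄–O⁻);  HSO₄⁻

HSO₄⁻: pKₐ(H₂SO₄) ≈ -3
trifluoroacetate (CF₃COO⁻): pKₐ(CF₃COOH) ≈ 0.2
PhCOO⁻: pKₐ(C₆H₅COOH) ≈ 4.2
p-nitrophenoxide (p-O₂N–C₆H₄–O⁻): pKₐ(p-nitrophenol) ≈ 7.2
RS⁻: pKₐ(RSH (a thiol)) ≈ 10.5
Reversing gives the worst-to-best order requested.

RS⁻ < p-nitrophenoxide (p-O₂N–C₆H₄–O⁻) < PhCOO⁻ < trifluoroacetate (CF₃COO⁻) < HSO₄⁻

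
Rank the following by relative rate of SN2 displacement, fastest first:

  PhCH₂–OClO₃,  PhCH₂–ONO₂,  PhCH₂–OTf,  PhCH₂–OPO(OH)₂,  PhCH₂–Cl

PhCH₂–OTf > PhCH₂–OClO₃ > PhCH₂–Cl > PhCH₂–ONO₂ > PhCH₂–OPO(OH)₂

Same R in every case — rank the leaving groups.
The more stable X⁻ (or X) is on its own — i.e. the weaker a base it is — the better a leaving group it makes.
PhCH₂–OTf loses OTf⁻: pKₐ(CF₃SO₃H (triflic acid)) ≈ -14
PhCH₂–OClO₃ loses ClO₄⁻: pKₐ(HClO₄) ≈ -10
PhCH₂–Cl loses Cl⁻: pKₐ(HCl) ≈ -7
PhCH₂–ONO₂ loses NO₃⁻: pKₐ(HNO₃) ≈ -1.3
PhCH₂–OPO(OH)₂ loses H₂PO₄⁻: pKₐ(H₃PO₄) ≈ 2.1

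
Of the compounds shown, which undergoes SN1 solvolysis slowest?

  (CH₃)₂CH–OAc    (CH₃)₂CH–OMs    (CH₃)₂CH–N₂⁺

(CH₃)₂CH–OAc

Identical carbon frameworks mean the comparison reduces to leaving-group quality.
The more stable X⁻ (or X) is on its own — i.e. the weaker a base it is — the better a leaving group it makes.
(CH₃)₂CH–N₂⁺ loses N₂: no meaningful conjugate acid; N₂ departs as an exceptionally stable neutral molecule
(CH₃)₂CH–OMs loses OMs⁻: pKₐ(CH₃SO₃H (MsOH)) ≈ -1.9
(CH₃)₂CH–OAc loses AcO⁻: pKₐ(CH₃COOH) ≈ 4.8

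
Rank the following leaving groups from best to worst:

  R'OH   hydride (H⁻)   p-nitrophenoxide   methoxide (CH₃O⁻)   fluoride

R'OH: pKₐ(R'OH₂⁺) ≈ -2.4 — neutral; leaves from a protonated ether (an oxonium ion, R–O(H)R'⁺)
fluoride: pKₐ(HF) ≈ 3.2 — small and strongly basic; the poor halide leaving group
p-nitrophenoxide: pKₐ(p-nitrophenol) ≈ 7.2 — nitro group delocalises the charge; the classic chromogenic LG
methoxide (CH₃O⁻): pKₐ(CH₃OH) ≈ 15.5 — strong base; alkoxides do not leave unassisted
hydride (H⁻): pKₐ(H₂) ≈ 36 — extremely strong base; leaves only in special hydride-transfer contexts

R'OH > fluoride > p-nitrophenoxide > methoxide (CH₃O⁻) > hydride (H⁻)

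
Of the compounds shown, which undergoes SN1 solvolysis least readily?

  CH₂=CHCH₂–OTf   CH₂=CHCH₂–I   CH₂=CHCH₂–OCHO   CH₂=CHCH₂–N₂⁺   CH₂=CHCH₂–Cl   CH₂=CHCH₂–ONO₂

CH₂=CHCH₂–OCHO

Identical carbon frameworks mean the comparison reduces to leaving-group quality.
Rank by basicity of the departing species: weakest base leaves most easily.
CH₂=CHCH₂–N₂⁺ loses N₂: no meaningful conjugate acid; N₂ departs as an exceptionally stable neutral molecule
CH₂=CHCH₂–OTf loses OTf⁻: pKₐ(CF₃SO₃H (triflic acid)) ≈ -14
CH₂=CHCH₂–I loses I⁻: pKₐ(HI) ≈ -10
CH₂=CHCH₂–Cl loses Cl⁻: pKₐ(HCl) ≈ -7
CH₂=CHCH₂–ONO₂ loses NO₃⁻: pKₐ(HNO₃) ≈ -1.3
CH₂=CHCH₂–OCHO loses HCOO⁻: pKₐ(HCOOH) ≈ 3.8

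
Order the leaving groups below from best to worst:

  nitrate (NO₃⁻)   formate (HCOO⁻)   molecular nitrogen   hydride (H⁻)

molecular nitrogen: no meaningful conjugate acid; N₂ departs as an exceptionally stable neutral molecule
nitrate (NO₃⁻): pKₐ(HNO₃) ≈ -1.3 — resonance-delocalised over three oxygens
formate (HCOO⁻): pKₐ(HCOOH) ≈ 3.8 — resonance-stabilised carboxylate
hydride (H⁻): pKₐ(H₂) ≈ 36 — extremely strong base; leaves only in special hydride-transfer contexts

molecular nitrogen > nitrate (NO₃⁻) > formate (HCOO⁻) > hydride (H⁻)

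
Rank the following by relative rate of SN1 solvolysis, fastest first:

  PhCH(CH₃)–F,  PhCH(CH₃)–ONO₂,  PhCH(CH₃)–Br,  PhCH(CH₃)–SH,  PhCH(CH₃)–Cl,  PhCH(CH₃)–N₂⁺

PhCH(CH₃)–N₂⁺ > PhCH(CH₃)–Br > PhCH(CH₃)–Cl > PhCH(CH₃)–ONO₂ > PhCH(CH₃)–F > PhCH(CH₃)–SH

Identical carbon frameworks mean the comparison reduces to leaving-group quality.
Rank by basicity of the departing species: weakest base leaves most easily.
PhCH(CH₃)–N₂⁺ loses N₂: no meaningful conjugate acid; N₂ departs as an exceptionally stable neutral molecule
PhCH(CH₃)–Br loses Br⁻: pKₐ(HBr) ≈ -9
PhCH(CH₃)–Cl loses Cl⁻: pKₐ(HCl) ≈ -7
PhCH(CH₃)–ONO₂ loses NO₃⁻: pKₐ(HNO₃) ≈ -1.3
PhCH(CH₃)–F loses F⁻: pKₐ(HF) ≈ 3.2
PhCH(CH₃)–SH loses HS⁻: pKₐ(H₂S) ≈ 7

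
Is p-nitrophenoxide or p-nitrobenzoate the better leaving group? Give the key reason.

p-nitrobenzoate

p-nitrobenzoate is the better leaving group.
pKₐ(p-nitrobenzoic acid) ≈ 3.4 versus pKₐ(p-nitrophenol) ≈ 7.2: p-nitrobenzoate is the much weaker base.
Electron-withdrawing nitro group stabilises the carboxylate.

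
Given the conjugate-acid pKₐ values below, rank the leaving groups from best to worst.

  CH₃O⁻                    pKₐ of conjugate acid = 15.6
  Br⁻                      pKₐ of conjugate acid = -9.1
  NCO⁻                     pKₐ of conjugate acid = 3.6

Lower conjugate-acid pKₐ ⇒ weaker base ⇒ better leaving group.
Sorting by the given values: Br⁻ (-9.1), NCO⁻ (3.6), CH₃O⁻ (15.6).

Br⁻ > NCO⁻ > CH₃O⁻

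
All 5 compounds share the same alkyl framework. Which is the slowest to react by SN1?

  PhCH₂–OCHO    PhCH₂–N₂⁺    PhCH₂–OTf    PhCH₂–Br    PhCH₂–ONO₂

The skeletons are identical, so relative rate is governed entirely by leaving-group ability.
Rank by basicity of the departing species: weakest base leaves most easily.
PhCH₂–N₂⁺ loses N₂: no meaningful conjugate acid; N₂ departs as an exceptionally stable neutral molecule
PhCH₂–OTf loses OTf⁻: pKₐ(CF₃SO₃H (triflic acid)) ≈ -14
PhCH₂–Br loses Br⁻: pKₐ(HBr) ≈ -9
PhCH₂–ONO₂ loses NO₃⁻: pKₐ(HNO₃) ≈ -1.3
PhCH₂–OCHO loses HCOO⁻: pKₐ(HCOOH) ≈ 3.8

PhCH₂–OCHO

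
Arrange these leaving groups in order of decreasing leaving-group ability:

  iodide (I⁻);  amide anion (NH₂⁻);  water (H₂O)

iodide (I⁻): pKₐ(HI) ≈ -10 — large, highly polarisable; very weak base
water (H₂O): pKₐ(H₃O⁺) ≈ -1.7 — neutral; leaves from a protonated alcohol (R–OH₂⁺)
amide anion (NH₂⁻): pKₐ(NH₃) ≈ 38 — extremely strong base; never a leaving group

iodide (I⁻) > water (H₂O) > amide anion (NH₂⁻)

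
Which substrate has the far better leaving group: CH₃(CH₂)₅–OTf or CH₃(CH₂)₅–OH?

CH₃(CH₂)₅–OTf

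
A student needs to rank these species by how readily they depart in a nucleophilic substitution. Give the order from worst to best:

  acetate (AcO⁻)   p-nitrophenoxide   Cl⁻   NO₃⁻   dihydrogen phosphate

Cl⁻: pKₐ(HCl) ≈ -7
NO₃⁻: pKₐ(HNO₃) ≈ -1.3
dihydrogen phosphate: pKₐ(H₃PO₄) ≈ 2.1
acetate (AcO⁻): pKₐ(CH₃COOH) ≈ 4.8
p-nitrophenoxide: pKₐ(p-nitrophenol) ≈ 7.2
Listed from poorest to best leaving group as asked.

p-nitrophenoxide < acetate (AcO⁻) < dihydrogen phosphate < NO₃⁻ < Cl⁻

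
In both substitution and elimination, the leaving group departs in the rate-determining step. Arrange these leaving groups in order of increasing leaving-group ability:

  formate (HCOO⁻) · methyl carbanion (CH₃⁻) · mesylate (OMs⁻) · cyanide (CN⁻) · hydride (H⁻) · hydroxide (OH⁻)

methyl carbanion (CH₃⁻) < hydride (H⁻) < hydroxide (OH⁻) < cyanide (CN⁻) < formate (HCOO⁻) < mesylate (OMs⁻)

Rank by basicity of the departing species: weakest base leaves most easily.
mesylate (OMs⁻): pKₐ(CH₃SO₃H (MsOH)) ≈ -1.9 — resonance-delocalised alkanesulfonate
formate (HCOO⁻): pKₐ(HCOOH) ≈ 3.8 — resonance-stabilised carboxylate
cyanide (CN⁻): pKₐ(HCN) ≈ 9.2 — sp carbon stabilises the charge somewhat, but still a poor LG
hydroxide (OH⁻): pKₐ(H₂O) ≈ 15.7
hydride (H⁻): pKₐ(H₂) ≈ 36 — extremely strong base; leaves only in special hydride-transfer contexts
methyl carbanion (CH₃⁻): pKₐ(CH₄) ≈ 48 — unstabilised carbanion; the worst conceivable leaving group
The question asks for worst first, so the sequence is read in increasing leaving-group ability.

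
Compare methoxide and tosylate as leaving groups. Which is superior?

tosylate

tosylate is the better leaving group.
pKₐ(p-CH₃C₆H₄SO₃H (TsOH)) ≈ -2.8 versus pKₐ(CH₃OH) ≈ 15.5: tosylate is the much weaker base.
Resonance-delocalised arenesulfonate.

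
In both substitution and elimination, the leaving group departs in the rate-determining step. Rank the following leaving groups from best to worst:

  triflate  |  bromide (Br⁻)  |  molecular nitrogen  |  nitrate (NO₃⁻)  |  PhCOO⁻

Leaving-group ability tracks the stability of the departed species; conjugate-acid pKₐ is the usual yardstick (lower pKₐ → better LG).
molecular nitrogen: no meaningful conjugate acid; N₂ departs as an exceptionally stable neutral molecule
triflate: pKₐ(CF₃SO₃H (triflic acid)) ≈ -14 — charge spread over three oxygens and a CF₃ group; the premier leaving group in synthesis
bromide (Br⁻): pKₐ(HBr) ≈ -9 — weak base; good leaving group
nitrate (NO₃⁻): pKₐ(HNO₃) ≈ -1.3 — resonance-delocalised over three oxygens
PhCOO⁻: pKₐ(C₆H₅COOH) ≈ 4.2

molecular nitrogen > triflate > bromide (Br⁻) > nitrate (NO₃⁻) > PhCOO⁻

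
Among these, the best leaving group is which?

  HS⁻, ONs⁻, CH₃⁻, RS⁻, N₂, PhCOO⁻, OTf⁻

N₂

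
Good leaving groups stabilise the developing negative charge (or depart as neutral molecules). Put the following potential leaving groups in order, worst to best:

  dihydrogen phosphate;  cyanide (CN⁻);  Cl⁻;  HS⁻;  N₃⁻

cyanide (CN⁻) < HS⁻ < N₃⁻ < dihydrogen phosphate < Cl⁻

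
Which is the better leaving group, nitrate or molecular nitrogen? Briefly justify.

molecular nitrogen is the better leaving group.
N₂ is the ultimate leaving group — it departs as an exceptionally stable neutral molecule, whereas nitrate (pKₐ(HNO₃) ≈ -1.3) is far more basic.

molecular nitrogen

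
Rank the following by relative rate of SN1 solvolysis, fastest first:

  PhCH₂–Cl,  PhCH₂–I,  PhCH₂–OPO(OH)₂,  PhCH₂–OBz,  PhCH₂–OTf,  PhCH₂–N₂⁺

PhCH₂–N₂⁺ > PhCH₂–OTf > PhCH₂–I > PhCH₂–Cl > PhCH₂–OPO(OH)₂ > PhCH₂–OBz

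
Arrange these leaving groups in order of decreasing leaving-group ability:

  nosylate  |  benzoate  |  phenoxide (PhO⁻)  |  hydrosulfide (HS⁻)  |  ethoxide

nosylate > benzoate > hydrosulfide (HS⁻) > phenoxide (PhO⁻) > ethoxide

Leaving-group ability tracks the stability of the departed species; conjugate-acid pKₐ is the usual yardstick (lower pKₐ → better LG).
nosylate: pKₐ(p-O₂NC₆H₄SO₃H) ≈ -3.5
benzoate: pKₐ(C₆H₅COOH) ≈ 4.2
hydrosulfide (HS⁻): pKₐ(H₂S) ≈ 7
phenoxide (PhO⁻): pKₐ(C₆H₅OH (phenol)) ≈ 10
ethoxide: pKₐ(CH₃CH₂OH) ≈ 16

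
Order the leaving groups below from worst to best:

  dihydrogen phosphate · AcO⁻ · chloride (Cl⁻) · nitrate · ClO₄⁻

AcO⁻ < dihydrogen phosphate < nitrate < chloride (Cl⁻) < ClO₄⁻

ClO₄⁻: pKₐ(HClO₄) ≈ -10
chloride (Cl⁻): pKₐ(HCl) ≈ -7
nitrate: pKₐ(HNO₃) ≈ -1.3
dihydrogen phosphate: pKₐ(H₃PO₄) ≈ 2.1
AcO⁻: pKₐ(CH₃COOH) ≈ 4.8
Listed from poorest to best leaving group as asked.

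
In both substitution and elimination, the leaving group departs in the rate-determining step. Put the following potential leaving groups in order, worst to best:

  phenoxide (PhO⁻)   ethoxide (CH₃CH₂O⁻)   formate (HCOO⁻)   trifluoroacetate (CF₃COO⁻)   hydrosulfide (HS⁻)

Leaving-group ability tracks the stability of the departed species; conjugate-acid pKₐ is the usual yardstick (lower pKₐ → better LG).
trifluoroacetate (CF₃COO⁻): pKₐ(CF₃COOH) ≈ 0.2
formate (HCOO⁻): pKₐ(HCOOH) ≈ 3.8
hydrosulfide (HS⁻): pKₐ(H₂S) ≈ 7
phenoxide (PhO⁻): pKₐ(C₆H₅OH (phenol)) ≈ 10
ethoxide (CH₃CH₂O⁻): pKₐ(CH₃CH₂OH) ≈ 16
Listed from poorest to best leaving group as asked.

ethoxide (CH₃CH₂O⁻) < phenoxide (PhO⁻) < hydrosulfide (HS⁻) < formate (HCOO⁻) < trifluoroacetate (CF₃COO⁻)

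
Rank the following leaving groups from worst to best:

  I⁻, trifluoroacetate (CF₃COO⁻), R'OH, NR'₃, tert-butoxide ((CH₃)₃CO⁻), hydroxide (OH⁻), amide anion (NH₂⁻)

amide anion (NH₂⁻) < tert-butoxide ((CH₃)₃CO⁻) < hydroxide (OH⁻) < NR'₃ < trifluoroacetate (CF₃COO⁻) < R'OH < I⁻

Leaving-group ability tracks the stability of the departed species; conjugate-acid pKₐ is the usual yardstick (lower pKₐ → better LG).
I⁻: pKₐ(HI) ≈ -10
R'OH: pKₐ(R'OH₂⁺) ≈ -2.4
trifluoroacetate (CF₃COO⁻): pKₐ(CF₃COOH) ≈ 0.2
NR'₃: pKₐ(R'₃NH⁺) ≈ 10.7
hydroxide (OH⁻): pKₐ(H₂O) ≈ 15.7
tert-butoxide ((CH₃)₃CO⁻): pKₐ(t-BuOH) ≈ 18
amide anion (NH₂⁻): pKₐ(NH₃) ≈ 38
Listed from poorest to best leaving group as asked.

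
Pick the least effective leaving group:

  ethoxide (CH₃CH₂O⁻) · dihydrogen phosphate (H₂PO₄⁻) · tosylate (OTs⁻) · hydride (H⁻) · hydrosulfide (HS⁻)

The more stable X⁻ (or X) is on its own — i.e. the weaker a base it is — the better a leaving group it makes.
tosylate (OTs⁻): pKₐ(p-CH₃C₆H₄SO₃H (TsOH)) ≈ -2.8
dihydrogen phosphate (H₂PO₄⁻): pKₐ(H₃PO₄) ≈ 2.1
hydrosulfide (HS⁻): pKₐ(H₂S) ≈ 7
ethoxide (CH₃CH₂O⁻): pKₐ(CH₃CH₂OH) ≈ 16
hydride (H⁻): pKₐ(H₂) ≈ 36

hydride (H⁻)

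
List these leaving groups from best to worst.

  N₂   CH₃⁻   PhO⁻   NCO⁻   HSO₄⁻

N₂: no meaningful conjugate acid; N₂ departs as an exceptionally stable neutral molecule
HSO₄⁻: pKₐ(H₂SO₄) ≈ -3
NCO⁻: pKₐ(HOCN) ≈ 3.5
PhO⁻: pKₐ(C₆H₅OH (phenol)) ≈ 10
CH₃⁻: pKₐ(CH₄) ≈ 48

N₂ > HSO₄⁻ > NCO⁻ > PhO⁻ > CH₃⁻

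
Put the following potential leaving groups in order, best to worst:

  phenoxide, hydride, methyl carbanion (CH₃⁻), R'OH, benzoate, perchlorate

perchlorate > R'OH > benzoate > phenoxide > hydride > methyl carbanion (CH₃⁻)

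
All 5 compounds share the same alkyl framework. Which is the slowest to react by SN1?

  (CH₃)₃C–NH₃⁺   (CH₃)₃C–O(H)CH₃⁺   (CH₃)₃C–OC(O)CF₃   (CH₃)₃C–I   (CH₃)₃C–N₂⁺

(CH₃)₃C–NH₃⁺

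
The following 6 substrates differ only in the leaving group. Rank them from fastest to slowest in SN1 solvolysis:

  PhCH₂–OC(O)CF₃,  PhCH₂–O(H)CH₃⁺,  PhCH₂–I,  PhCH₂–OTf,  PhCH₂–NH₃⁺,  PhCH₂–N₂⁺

PhCH₂–N₂⁺ > PhCH₂–OTf > PhCH₂–I > PhCH₂–O(H)CH₃⁺ > PhCH₂–OC(O)CF₃ > PhCH₂–NH₃⁺

Same R in every case — rank the leaving groups.
Leaving-group ability tracks the stability of the departed species; conjugate-acid pKₐ is the usual yardstick (lower pKₐ → better LG).
PhCH₂–N₂⁺ loses N₂: no meaningful conjugate acid; N₂ departs as an exceptionally stable neutral molecule
PhCH₂–OTf loses OTf⁻: pKₐ(CF₃SO₃H (triflic acid)) ≈ -14
PhCH₂–I loses I⁻: pKₐ(HI) ≈ -10
PhCH₂–O(H)CH₃⁺ loses R'OH: pKₐ(R'OH₂⁺) ≈ -2.4
PhCH₂–OC(O)CF₃ loses CF₃COO⁻: pKₐ(CF₃COOH) ≈ 0.2
PhCH₂–NH₃⁺ loses NH₃: pKₐ(NH₄⁺) ≈ 9.2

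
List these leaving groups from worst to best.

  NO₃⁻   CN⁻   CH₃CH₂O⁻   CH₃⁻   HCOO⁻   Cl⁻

CH₃⁻ < CH₃CH₂O⁻ < CN⁻ < HCOO⁻ < NO₃⁻ < Cl⁻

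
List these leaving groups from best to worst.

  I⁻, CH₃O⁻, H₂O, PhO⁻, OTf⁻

Leaving-group ability tracks the stability of the departed species; conjugate-acid pKₐ is the usual yardstick (lower pKₐ → better LG).
OTf⁻: pKₐ(CF₃SO₃H (triflic acid)) ≈ -14 — charge spread over three oxygens and a CF₃ group; the premier leaving group in synthesis
I⁻: pKₐ(HI) ≈ -10 — large, highly polarisable; very weak base
H₂O: pKₐ(H₃O⁺) ≈ -1.7
PhO⁻: pKₐ(C₆H₅OH (phenol)) ≈ 10
CH₃O⁻: pKₐ(CH₃OH) ≈ 15.5

OTf⁻ > I⁻ > H₂O > PhO⁻ > CH₃O⁻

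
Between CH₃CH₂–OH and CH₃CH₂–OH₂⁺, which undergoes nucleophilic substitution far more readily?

From CH₃CH₂–OH the departing group would be OH⁻ (pKₐ(H₂O) ≈ 15.7). Strong base; essentially never leaves without prior activation.
From CH₃CH₂–OH₂⁺ the leaving group is H₂O (pKₐ(H₃O⁺) ≈ -1.7). Neutral; leaves from a protonated alcohol (R–OH₂⁺).
(In practice CH₃CH₂–OH₂⁺ is made from CH₃CH₂–OH by protonation with strong acid, converting the leaving group from hydroxide to neutral water.)

CH₃CH₂–OH₂⁺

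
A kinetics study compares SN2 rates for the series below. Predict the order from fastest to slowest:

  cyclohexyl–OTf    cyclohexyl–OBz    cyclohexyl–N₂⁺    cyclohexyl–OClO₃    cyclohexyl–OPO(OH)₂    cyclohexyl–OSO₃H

cyclohexyl–N₂⁺ > cyclohexyl–OTf > cyclohexyl–OClO₃ > cyclohexyl–OSO₃H > cyclohexyl–OPO(OH)₂ > cyclohexyl–OBz

With the same alkyl group throughout, only the leaving group differentiates the rates.
Rank by basicity of the departing species: weakest base leaves most easily.
cyclohexyl–N₂⁺ loses N₂: no meaningful conjugate acid; N₂ departs as an exceptionally stable neutral molecule
cyclohexyl–OTf loses OTf⁻: pKₐ(CF₃SO₃H (triflic acid)) ≈ -14
cyclohexyl–OClO₃ loses ClO₄⁻: pKₐ(HClO₄) ≈ -10
cyclohexyl–OSO₃H loses HSO₄⁻: pKₐ(H₂SO₄) ≈ -3
cyclohexyl–OPO(OH)₂ loses H₂PO₄⁻: pKₐ(H₃PO₄) ≈ 2.1
cyclohexyl–OBz loses PhCOO⁻: pKₐ(C₆H₅COOH) ≈ 4.2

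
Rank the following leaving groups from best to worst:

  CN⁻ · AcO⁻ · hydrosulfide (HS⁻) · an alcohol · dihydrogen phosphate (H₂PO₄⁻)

an alcohol > dihydrogen phosphate (H₂PO₄⁻) > AcO⁻ > hydrosulfide (HS⁻) > CN⁻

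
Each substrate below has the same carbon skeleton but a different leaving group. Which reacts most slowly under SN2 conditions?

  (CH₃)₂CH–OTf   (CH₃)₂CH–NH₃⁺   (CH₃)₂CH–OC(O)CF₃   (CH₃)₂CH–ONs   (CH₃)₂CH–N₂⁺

Same R in every case — rank the leaving groups.
A good leaving group is a weak base: the lower the pKₐ of its conjugate acid, the more readily it departs.
(CH₃)₂CH–N₂⁺ loses N₂: no meaningful conjugate acid; N₂ departs as an exceptionally stable neutral molecule
(CH₃)₂CH–OTf loses OTf⁻: pKₐ(CF₃SO₃H (triflic acid)) ≈ -14
(CH₃)₂CH–ONs loses ONs⁻: pKₐ(p-O₂NC₆H₄SO₃H) ≈ -3.5
(CH₃)₂CH–OC(O)CF₃ loses CF₃COO⁻: pKₐ(CF₃COOH) ≈ 0.2
(CH₃)₂CH–NH₃⁺ loses NH₃: pKₐ(NH₄⁺) ≈ 9.2

(CH₃)₂CH–NH₃⁺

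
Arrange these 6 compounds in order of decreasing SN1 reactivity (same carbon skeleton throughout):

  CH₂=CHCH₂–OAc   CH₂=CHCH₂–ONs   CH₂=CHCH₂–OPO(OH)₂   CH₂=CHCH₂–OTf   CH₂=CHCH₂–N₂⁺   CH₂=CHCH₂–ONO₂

With the same alkyl group throughout, only the leaving group differentiates the rates.
A good leaving group is a weak base: the lower the pKₐ of its conjugate acid, the more readily it departs.
CH₂=CHCH₂–N₂⁺ loses N₂: no meaningful conjugate acid; N₂ departs as an exceptionally stable neutral molecule
CH₂=CHCH₂–OTf loses OTf⁻: pKₐ(CF₃SO₃H (triflic acid)) ≈ -14
CH₂=CHCH₂–ONs loses ONs⁻: pKₐ(p-O₂NC₆H₄SO₃H) ≈ -3.5
CH₂=CHCH₂–ONO₂ loses NO₃⁻: pKₐ(HNO₃) ≈ -1.3
CH₂=CHCH₂–OPO(OH)₂ loses H₂PO₄⁻: pKₐ(H₃PO₄) ≈ 2.1
CH₂=CHCH₂–OAc loses AcO⁻: pKₐ(CH₃COOH) ≈ 4.8

CH₂=CHCH₂–N₂⁺ > CH₂=CHCH₂–OTf > CH₂=CHCH₂–ONs > CH₂=CHCH₂–ONO₂ > CH₂=CHCH₂–OPO(OH)₂ > CH₂=CHCH₂–OAc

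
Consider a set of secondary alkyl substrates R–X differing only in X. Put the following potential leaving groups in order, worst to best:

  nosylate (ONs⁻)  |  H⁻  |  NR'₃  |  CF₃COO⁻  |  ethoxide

Leaving-group ability tracks the stability of the departed species; conjugate-acid pKₐ is the usual yardstick (lower pKₐ → better LG).
nosylate (ONs⁻): pKₐ(p-O₂NC₆H₄SO₃H) ≈ -3.5
CF₃COO⁻: pKₐ(CF₃COOH) ≈ 0.2
NR'₃: pKₐ(R'₃NH⁺) ≈ 10.7
ethoxide: pKₐ(CH₃CH₂OH) ≈ 16
H⁻: pKₐ(H₂) ≈ 36
Listed from poorest to best leaving group as asked.

H⁻ < ethoxide < NR'₃ < CF₃COO⁻ < nosylate (ONs⁻)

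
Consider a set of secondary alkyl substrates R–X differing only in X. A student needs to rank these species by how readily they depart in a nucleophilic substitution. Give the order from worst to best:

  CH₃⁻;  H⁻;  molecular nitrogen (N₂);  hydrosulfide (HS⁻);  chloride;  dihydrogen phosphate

CH₃⁻ < H⁻ < hydrosulfide (HS⁻) < dihydrogen phosphate < chloride < molecular nitrogen (N₂)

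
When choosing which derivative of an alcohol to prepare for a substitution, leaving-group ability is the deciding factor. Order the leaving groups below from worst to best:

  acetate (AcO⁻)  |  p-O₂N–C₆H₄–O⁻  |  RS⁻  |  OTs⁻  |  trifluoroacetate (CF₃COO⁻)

Leaving-group ability tracks the stability of the departed species; conjugate-acid pKₐ is the usual yardstick (lower pKₐ → better LG).
OTs⁻: pKₐ(p-CH₃C₆H₄SO₃H (TsOH)) ≈ -2.8
trifluoroacetate (CF₃COO⁻): pKₐ(CF₃COOH) ≈ 0.2 — strongly electron-withdrawing CF₃ stabilises the carboxylate
acetate (AcO⁻): pKₐ(CH₃COOH) ≈ 4.8 — resonance-stabilised but still a weak base
p-O₂N–C₆H₄–O⁻: pKₐ(p-nitrophenol) ≈ 7.2
RS⁻: pKₐ(RSH (a thiol)) ≈ 10.5 — moderately basic; rarely leaves without activation
Listed from poorest to best leaving group as asked.

RS⁻ < p-O₂N–C₆H₄–O⁻ < acetate (AcO⁻) < trifluoroacetate (CF₃COO⁻) < OTs⁻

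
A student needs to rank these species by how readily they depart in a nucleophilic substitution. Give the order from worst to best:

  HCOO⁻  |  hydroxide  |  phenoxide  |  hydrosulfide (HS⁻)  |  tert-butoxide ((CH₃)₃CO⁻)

Rank by basicity of the departing species: weakest base leaves most easily.
HCOO⁻: pKₐ(HCOOH) ≈ 3.8
hydrosulfide (HS⁻): pKₐ(H₂S) ≈ 7 — larger and more polarisable than the oxygen analogue
phenoxide: pKₐ(C₆H₅OH (phenol)) ≈ 10 — resonance into the ring helps, but still a poor LG
hydroxide: pKₐ(H₂O) ≈ 15.7 — strong base; essentially never leaves without prior activation
tert-butoxide ((CH₃)₃CO⁻): pKₐ(t-BuOH) ≈ 18 — bulky, strongly basic alkoxide
Reversing gives the worst-to-best order requested.

tert-butoxide ((CH₃)₃CO⁻) < hydroxide < phenoxide < hydrosulfide (HS⁻) < HCOO⁻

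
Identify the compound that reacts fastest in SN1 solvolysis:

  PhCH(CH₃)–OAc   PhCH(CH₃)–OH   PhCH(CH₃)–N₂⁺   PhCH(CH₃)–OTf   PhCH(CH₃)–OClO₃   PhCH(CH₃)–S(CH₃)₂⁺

The skeletons are identical, so relative rate is governed entirely by leaving-group ability.
Rank by basicity of the departing species: weakest base leaves most easily.
PhCH(CH₃)–N₂⁺ loses N₂: no meaningful conjugate acid; N₂ departs as an exceptionally stable neutral molecule
PhCH(CH₃)–OTf loses OTf⁻: pKₐ(CF₃SO₃H (triflic acid)) ≈ -14
PhCH(CH₃)–OClO₃ loses ClO₄⁻: pKₐ(HClO₄) ≈ -10
PhCH(CH₃)–S(CH₃)₂⁺ loses SR'₂: pKₐ(R'₂SH⁺) ≈ -7
PhCH(CH₃)–OAc loses AcO⁻: pKₐ(CH₃COOH) ≈ 4.8
PhCH(CH₃)–OH loses OH⁻: pKₐ(H₂O) ≈ 15.7

PhCH(CH₃)–N₂⁺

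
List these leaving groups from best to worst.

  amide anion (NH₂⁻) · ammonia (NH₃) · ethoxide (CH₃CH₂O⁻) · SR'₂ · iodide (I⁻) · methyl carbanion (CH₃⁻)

iodide (I⁻) > SR'₂ > ammonia (NH₃) > ethoxide (CH₃CH₂O⁻) > amide anion (NH₂⁻) > methyl carbanion (CH₃⁻)

Rank by basicity of the departing species: weakest base leaves most easily.
iodide (I⁻): pKₐ(HI) ≈ -10
SR'₂: pKₐ(R'₂SH⁺) ≈ -7
ammonia (NH₃): pKₐ(NH₄⁺) ≈ 9.2
ethoxide (CH₃CH₂O⁻): pKₐ(CH₃CH₂OH) ≈ 16
amide anion (NH₂⁻): pKₐ(NH₃) ≈ 38
methyl carbanion (CH₃⁻): pKₐ(CH₄) ≈ 48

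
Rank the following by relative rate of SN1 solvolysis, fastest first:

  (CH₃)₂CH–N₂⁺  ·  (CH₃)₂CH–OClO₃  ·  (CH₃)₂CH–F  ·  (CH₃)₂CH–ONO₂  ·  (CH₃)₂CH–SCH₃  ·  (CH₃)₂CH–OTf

Identical carbon frameworks mean the comparison reduces to leaving-group quality.
The more stable X⁻ (or X) is on its own — i.e. the weaker a base it is — the better a leaving group it makes.
(CH₃)₂CH–N₂⁺ loses N₂: no meaningful conjugate acid; N₂ departs as an exceptionally stable neutral molecule
(CH₃)₂CH–OTf loses OTf⁻: pKₐ(CF₃SO₃H (triflic acid)) ≈ -14
(CH₃)₂CH–OClO₃ loses ClO₄⁻: pKₐ(HClO₄) ≈ -10
(CH₃)₂CH–ONO₂ loses NO₃⁻: pKₐ(HNO₃) ≈ -1.3
(CH₃)₂CH–F loses F⁻: pKₐ(HF) ≈ 3.2
(CH₃)₂CH–SCH₃ loses RS⁻: pKₐ(RSH (a thiol)) ≈ 10.5

(CH₃)₂CH–N₂⁺ > (CH₃)₂CH–OTf > (CH₃)₂CH–OClO₃ > (CH₃)₂CH–ONO₂ > (CH₃)₂CH–F > (CH₃)₂CH–SCH₃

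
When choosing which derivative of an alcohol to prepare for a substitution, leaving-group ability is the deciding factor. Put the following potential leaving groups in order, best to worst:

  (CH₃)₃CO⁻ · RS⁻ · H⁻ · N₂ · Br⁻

A good leaving group is a weak base: the lower the pKₐ of its conjugate acid, the more readily it departs.
N₂: no meaningful conjugate acid; N₂ departs as an exceptionally stable neutral molecule
Br⁻: pKₐ(HBr) ≈ -9
RS⁻: pKₐ(RSH (a thiol)) ≈ 10.5 — moderately basic; rarely leaves without activation
(CH₃)₃CO⁻: pKₐ(t-BuOH) ≈ 18
H⁻: pKₐ(H₂) ≈ 36

N₂ > Br⁻ > RS⁻ > (CH₃)₃CO⁻ > H⁻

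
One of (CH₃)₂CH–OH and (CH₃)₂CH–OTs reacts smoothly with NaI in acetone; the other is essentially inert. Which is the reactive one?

From (CH₃)₂CH–OH the departing group would be OH⁻ (pKₐ(H₂O) ≈ 15.7). Strong base; essentially never leaves without prior activation.
From (CH₃)₂CH–OTs the leaving group is OTs⁻ (pKₐ(p-CH₃C₆H₄SO₃H (TsOH)) ≈ -2.8). Resonance-delocalised arenesulfonate.
(In practice (CH₃)₂CH–OTs is made from (CH₃)₂CH–OH by treatment with TsCl / pyridine, converting the hydroxyl into a tosylate.)

(CH₃)₂CH–OTs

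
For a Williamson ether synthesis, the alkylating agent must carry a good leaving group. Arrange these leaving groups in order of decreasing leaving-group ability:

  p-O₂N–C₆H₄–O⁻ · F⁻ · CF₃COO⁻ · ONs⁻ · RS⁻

Rank by basicity of the departing species: weakest base leaves most easily.
ONs⁻: pKₐ(p-O₂NC₆H₄SO₃H) ≈ -3.5 — p-nitro group further stabilises the sulfonate
CF₃COO⁻: pKₐ(CF₃COOH) ≈ 0.2 — strongly electron-withdrawing CF₃ stabilises the carboxylate
F⁻: pKₐ(HF) ≈ 3.2 — small and strongly basic; the poor halide leaving group
p-O₂N–C₆H₄–O⁻: pKₐ(p-nitrophenol) ≈ 7.2
RS⁻: pKₐ(RSH (a thiol)) ≈ 10.5 — moderately basic; rarely leaves without activation

ONs⁻ > CF₃COO⁻ > F⁻ > p-O₂N–C₆H₄–O⁻ > RS⁻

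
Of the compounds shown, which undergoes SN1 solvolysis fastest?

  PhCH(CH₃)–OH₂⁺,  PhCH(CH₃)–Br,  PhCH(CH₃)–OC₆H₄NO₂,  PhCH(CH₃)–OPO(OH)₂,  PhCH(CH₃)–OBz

PhCH(CH₃)–Br

With the same alkyl group throughout, only the leaving group differentiates the rates.
Leaving-group ability tracks the stability of the departed species; conjugate-acid pKₐ is the usual yardstick (lower pKₐ → better LG).
PhCH(CH₃)–Br loses Br⁻: pKₐ(HBr) ≈ -9
PhCH(CH₃)–OH₂⁺ loses H₂O: pKₐ(H₃O⁺) ≈ -1.7
PhCH(CH₃)–OPO(OH)₂ loses H₂PO₄⁻: pKₐ(H₃PO₄) ≈ 2.1
PhCH(CH₃)–OBz loses PhCOO⁻: pKₐ(C₆H₅COOH) ≈ 4.2
PhCH(CH₃)–OC₆H₄NO₂ loses p-O₂N–C₆H₄–O⁻: pKₐ(p-nitrophenol) ≈ 7.2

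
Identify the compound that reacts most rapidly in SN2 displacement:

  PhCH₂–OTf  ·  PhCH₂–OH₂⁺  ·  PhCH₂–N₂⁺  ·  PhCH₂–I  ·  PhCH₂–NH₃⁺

Identical carbon frameworks mean the comparison reduces to leaving-group quality.
A good leaving group is a weak base: the lower the pKₐ of its conjugate acid, the more readily it departs.
PhCH₂–N₂⁺ loses N₂: no meaningful conjugate acid; N₂ departs as an exceptionally stable neutral molecule
PhCH₂–OTf loses OTf⁻: pKₐ(CF₃SO₃H (triflic acid)) ≈ -14
PhCH₂–I loses I⁻: pKₐ(HI) ≈ -10
PhCH₂–OH₂⁺ loses H₂O: pKₐ(H₃O⁺) ≈ -1.7
PhCH₂–NH₃⁺ loses NH₃: pKₐ(NH₄⁺) ≈ 9.2

PhCH₂–N₂⁺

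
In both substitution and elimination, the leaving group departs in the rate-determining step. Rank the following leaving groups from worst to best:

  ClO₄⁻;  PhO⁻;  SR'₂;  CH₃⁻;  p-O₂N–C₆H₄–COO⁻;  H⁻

Leaving-group ability tracks the stability of the departed species; conjugate-acid pKₐ is the usual yardstick (lower pKₐ → better LG).
ClO₄⁻: pKₐ(HClO₄) ≈ -10 — extremely weak base; rarely used for safety reasons
SR'₂: pKₐ(R'₂SH⁺) ≈ -7
p-O₂N–C₆H₄–COO⁻: pKₐ(p-nitrobenzoic acid) ≈ 3.4 — electron-withdrawing nitro group stabilises the carboxylate
PhO⁻: pKₐ(C₆H₅OH (phenol)) ≈ 10 — resonance into the ring helps, but still a poor LG
H⁻: pKₐ(H₂) ≈ 36 — extremely strong base; leaves only in special hydride-transfer contexts
CH₃⁻: pKₐ(CH₄) ≈ 48
Listed from poorest to best leaving group as asked.

CH₃⁻ < H⁻ < PhO⁻ < p-O₂N–C₆H₄–COO⁻ < SR'₂ < ClO₄⁻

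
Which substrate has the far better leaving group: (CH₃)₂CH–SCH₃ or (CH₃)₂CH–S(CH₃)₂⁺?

(CH₃)₂CH–S(CH₃)₂⁺

From (CH₃)₂CH–SCH₃ the departing group would be RS⁻ (pKₐ(RSH (a thiol)) ≈ 10.5). Moderately basic; rarely leaves without activation.
From (CH₃)₂CH–S(CH₃)₂⁺ the leaving group is SR'₂ (pKₐ(R'₂SH⁺) ≈ -7). Neutral; leaves from a sulfonium salt (R–SR'₂⁺).
(In practice (CH₃)₂CH–S(CH₃)₂⁺ is made from (CH₃)₂CH–SCH₃ by S-methylation with CH₃I, allowing neutral dimethyl sulfide, rather than methanethiolate, to depart.)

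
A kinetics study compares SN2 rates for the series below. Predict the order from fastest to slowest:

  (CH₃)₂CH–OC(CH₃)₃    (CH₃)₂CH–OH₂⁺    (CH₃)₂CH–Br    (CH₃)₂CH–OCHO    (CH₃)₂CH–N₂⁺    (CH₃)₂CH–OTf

(CH₃)₂CH–N₂⁺ > (CH₃)₂CH–OTf > (CH₃)₂CH–Br > (CH₃)₂CH–OH₂⁺ > (CH₃)₂CH–OCHO > (CH₃)₂CH–OC(CH₃)₃

The skeletons are identical, so relative rate is governed entirely by leaving-group ability.
The more stable X⁻ (or X) is on its own — i.e. the weaker a base it is — the better a leaving group it makes.
(CH₃)₂CH–N₂⁺ loses N₂: no meaningful conjugate acid; N₂ departs as an exceptionally stable neutral molecule
(CH₃)₂CH–OTf loses OTf⁻: pKₐ(CF₃SO₃H (triflic acid)) ≈ -14
(CH₃)₂CH–Br loses Br⁻: pKₐ(HBr) ≈ -9
(CH₃)₂CH–OH₂⁺ loses H₂O: pKₐ(H₃O⁺) ≈ -1.7
(CH₃)₂CH–OCHO loses HCOO⁻: pKₐ(HCOOH) ≈ 3.8
(CH₃)₂CH–OC(CH₃)₃ loses (CH₃)₃CO⁻: pKₐ(t-BuOH) ≈ 18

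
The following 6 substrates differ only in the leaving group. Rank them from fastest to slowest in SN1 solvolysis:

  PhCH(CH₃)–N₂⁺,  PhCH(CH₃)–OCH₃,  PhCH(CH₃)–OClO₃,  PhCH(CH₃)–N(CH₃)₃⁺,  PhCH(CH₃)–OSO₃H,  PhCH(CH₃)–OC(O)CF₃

The skeletons are identical, so relative rate is governed entirely by leaving-group ability.
Rank by basicity of the departing species: weakest base leaves most easily.
PhCH(CH₃)–N₂⁺ loses N₂: no meaningful conjugate acid; N₂ departs as an exceptionally stable neutral molecule
PhCH(CH₃)–OClO₃ loses ClO₄⁻: pKₐ(HClO₄) ≈ -10
PhCH(CH₃)–OSO₃H loses HSO₄⁻: pKₐ(H₂SO₄) ≈ -3
PhCH(CH₃)–OC(O)CF₃ loses CF₃COO⁻: pKₐ(CF₃COOH) ≈ 0.2
PhCH(CH₃)–N(CH₃)₃⁺ loses NR'₃: pKₐ(R'₃NH⁺) ≈ 10.7
PhCH(CH₃)–OCH₃ loses CH₃O⁻: pKₐ(CH₃OH) ≈ 15.5

PhCH(CH₃)–N₂⁺ > PhCH(CH₃)–OClO₃ > PhCH(CH₃)–OSO₃H > PhCH(CH₃)–OC(O)CF₃ > PhCH(CH₃)–N(CH₃)₃⁺ > PhCH(CH₃)–OCH₃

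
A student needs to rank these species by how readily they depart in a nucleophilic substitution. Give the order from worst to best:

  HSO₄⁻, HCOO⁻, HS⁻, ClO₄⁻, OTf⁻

HS⁻ < HCOO⁻ < HSO₄⁻ < ClO₄⁻ < OTf⁻

A good leaving group is a weak base: the lower the pKₐ of its conjugate acid, the more readily it departs.
OTf⁻: pKₐ(CF₃SO₃H (triflic acid)) ≈ -14 — charge spread over three oxygens and a CF₃ group; the premier leaving group in synthesis
ClO₄⁻: pKₐ(HClO₄) ≈ -10
HSO₄⁻: pKₐ(H₂SO₄) ≈ -3
HCOO⁻: pKₐ(HCOOH) ≈ 3.8 — resonance-stabilised carboxylate
HS⁻: pKₐ(H₂S) ≈ 7 — larger and more polarisable than the oxygen analogue
Reversing gives the worst-to-best order requested.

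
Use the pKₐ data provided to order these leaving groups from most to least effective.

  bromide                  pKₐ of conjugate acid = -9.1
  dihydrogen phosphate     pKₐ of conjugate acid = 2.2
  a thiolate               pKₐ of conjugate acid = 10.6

bromide > dihydrogen phosphate > a thiolate

Lower conjugate-acid pKₐ ⇒ weaker base ⇒ better leaving group.
Sorting by the given values: bromide (-9.1), dihydrogen phosphate (2.2), a thiolate (10.6).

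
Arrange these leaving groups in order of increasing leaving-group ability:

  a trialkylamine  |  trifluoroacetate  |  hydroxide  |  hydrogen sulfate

hydroxide < a trialkylamine < trifluoroacetate < hydrogen sulfate

Leaving-group ability tracks the stability of the departed species; conjugate-acid pKₐ is the usual yardstick (lower pKₐ → better LG).
hydrogen sulfate: pKₐ(H₂SO₄) ≈ -3
trifluoroacetate: pKₐ(CF₃COOH) ≈ 0.2 — strongly electron-withdrawing CF₃ stabilises the carboxylate
a trialkylamine: pKₐ(R'₃NH⁺) ≈ 10.7
hydroxide: pKₐ(H₂O) ≈ 15.7 — strong base; essentially never leaves without prior activation
Listed from poorest to best leaving group as asked.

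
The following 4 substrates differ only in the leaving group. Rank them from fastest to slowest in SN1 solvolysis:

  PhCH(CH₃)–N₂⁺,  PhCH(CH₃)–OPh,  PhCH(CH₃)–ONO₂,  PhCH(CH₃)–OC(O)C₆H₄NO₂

PhCH(CH₃)–N₂⁺ > PhCH(CH₃)–ONO₂ > PhCH(CH₃)–OC(O)C₆H₄NO₂ > PhCH(CH₃)–OPh

The skeletons are identical, so relative rate is governed entirely by leaving-group ability.
A good leaving group is a weak base: the lower the pKₐ of its conjugate acid, the more readily it departs.
PhCH(CH₃)–N₂⁺ loses N₂: no meaningful conjugate acid; N₂ departs as an exceptionally stable neutral molecule
PhCH(CH₃)–ONO₂ loses NO₃⁻: pKₐ(HNO₃) ≈ -1.3
PhCH(CH₃)–OC(O)C₆H₄NO₂ loses p-O₂N–C₆H₄–COO⁻: pKₐ(p-nitrobenzoic acid) ≈ 3.4
PhCH(CH₃)–OPh loses PhO⁻: pKₐ(C₆H₅OH (phenol)) ≈ 10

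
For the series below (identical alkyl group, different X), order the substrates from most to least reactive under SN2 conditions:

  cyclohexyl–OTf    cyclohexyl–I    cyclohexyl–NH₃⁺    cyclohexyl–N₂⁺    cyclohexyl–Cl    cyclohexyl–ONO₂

cyclohexyl–N₂⁺ > cyclohexyl–OTf > cyclohexyl–I > cyclohexyl–Cl > cyclohexyl–ONO₂ > cyclohexyl–NH₃⁺

The skeletons are identical, so relative rate is governed entirely by leaving-group ability.
A good leaving group is a weak base: the lower the pKₐ of its conjugate acid, the more readily it departs.
cyclohexyl–N₂⁺ loses N₂: no meaningful conjugate acid; N₂ departs as an exceptionally stable neutral molecule
cyclohexyl–OTf loses OTf⁻: pKₐ(CF₃SO₃H (triflic acid)) ≈ -14
cyclohexyl–I loses I⁻: pKₐ(HI) ≈ -10
cyclohexyl–Cl loses Cl⁻: pKₐ(HCl) ≈ -7
cyclohexyl–ONO₂ loses NO₃⁻: pKₐ(HNO₃) ≈ -1.3
cyclohexyl–NH₃⁺ loses NH₃: pKₐ(NH₄⁺) ≈ 9.2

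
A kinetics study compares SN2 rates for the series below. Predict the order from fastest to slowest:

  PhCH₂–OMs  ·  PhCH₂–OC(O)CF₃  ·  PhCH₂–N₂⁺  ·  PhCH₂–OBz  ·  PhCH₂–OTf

PhCH₂–N₂⁺ > PhCH₂–OTf > PhCH₂–OMs > PhCH₂–OC(O)CF₃ > PhCH₂–OBz

Same R in every case — rank the leaving groups.
The more stable X⁻ (or X) is on its own — i.e. the weaker a base it is — the better a leaving group it makes.
PhCH₂–N₂⁺ loses N₂: no meaningful conjugate acid; N₂ departs as an exceptionally stable neutral molecule
PhCH₂–OTf loses OTf⁻: pKₐ(CF₃SO₃H (triflic acid)) ≈ -14
PhCH₂–OMs loses OMs⁻: pKₐ(CH₃SO₃H (MsOH)) ≈ -1.9
PhCH₂–OC(O)CF₃ loses CF₃COO⁻: pKₐ(CF₃COOH) ≈ 0.2
PhCH₂–OBz loses PhCOO⁻: pKₐ(C₆H₅COOH) ≈ 4.2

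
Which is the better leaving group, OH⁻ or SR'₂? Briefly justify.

SR'₂ is the better leaving group.
pKₐ(R'₂SH⁺) ≈ -7 versus pKₐ(H₂O) ≈ 15.7: SR'₂ is the much weaker base.
Neutral; leaves from a sulfonium salt (R–SR'₂⁺).

SR'₂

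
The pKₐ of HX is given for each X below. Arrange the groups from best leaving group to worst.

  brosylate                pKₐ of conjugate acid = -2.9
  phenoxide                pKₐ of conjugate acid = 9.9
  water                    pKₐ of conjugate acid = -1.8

Lower conjugate-acid pKₐ ⇒ weaker base ⇒ better leaving group.
Sorting by the given values: brosylate (-2.9), water (-1.8), phenoxide (9.9).

brosylate > water > phenoxide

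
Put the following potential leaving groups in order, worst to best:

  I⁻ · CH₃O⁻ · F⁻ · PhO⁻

I⁻: pKₐ(HI) ≈ -10 — large, highly polarisable; very weak base
F⁻: pKₐ(HF) ≈ 3.2 — small and strongly basic; the poor halide leaving group
PhO⁻: pKₐ(C₆H₅OH (phenol)) ≈ 10 — resonance into the ring helps, but still a poor LG
CH₃O⁻: pKₐ(CH₃OH) ≈ 15.5 — strong base; alkoxides do not leave unassisted
The question asks for worst first, so the sequence is read in increasing leaving-group ability.

CH₃O⁻ < PhO⁻ < F⁻ < I⁻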